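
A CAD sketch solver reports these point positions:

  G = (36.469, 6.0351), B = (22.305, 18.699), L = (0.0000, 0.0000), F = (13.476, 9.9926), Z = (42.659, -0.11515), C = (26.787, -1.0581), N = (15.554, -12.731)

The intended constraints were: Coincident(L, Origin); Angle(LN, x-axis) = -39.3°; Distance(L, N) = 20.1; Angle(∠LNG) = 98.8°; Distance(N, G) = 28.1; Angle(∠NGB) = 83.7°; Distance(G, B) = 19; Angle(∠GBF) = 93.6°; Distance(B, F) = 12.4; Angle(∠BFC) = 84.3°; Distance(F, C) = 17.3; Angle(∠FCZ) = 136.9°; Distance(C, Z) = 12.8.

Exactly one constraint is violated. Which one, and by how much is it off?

Distance(C, Z) = 12.8 — off by 3.10.

L = (0.00, 0.00) ✓; LN at -39.30° ✓; |LN| = 20.10 ✓; ∠LNG = 98.80° ✓; |NG| = 28.10 ✓; ∠NGB = 83.70° ✓; |GB| = 19.00 ✓; ∠GBF = 93.60° ✓; |BF| = 12.40 ✓; ∠BFC = 84.30° ✓; |FC| = 17.30 ✓; ∠FCZ = 136.9° ✓; |CZ| = 15.90 ✗.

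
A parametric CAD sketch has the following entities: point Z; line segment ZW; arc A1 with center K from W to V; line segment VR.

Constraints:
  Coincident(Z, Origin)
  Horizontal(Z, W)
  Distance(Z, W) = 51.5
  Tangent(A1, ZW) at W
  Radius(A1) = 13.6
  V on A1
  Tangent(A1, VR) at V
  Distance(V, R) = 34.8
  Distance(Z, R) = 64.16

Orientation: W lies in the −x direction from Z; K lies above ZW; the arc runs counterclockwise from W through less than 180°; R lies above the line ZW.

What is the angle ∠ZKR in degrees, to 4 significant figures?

88.32°

Checks: |KW| = 13.60 ✓; |KV| = 13.60 ✓; ∠(KV, VR) = 90.00° ✓; |VR| = 34.80 ✓; |ZR| = 64.16 ✓.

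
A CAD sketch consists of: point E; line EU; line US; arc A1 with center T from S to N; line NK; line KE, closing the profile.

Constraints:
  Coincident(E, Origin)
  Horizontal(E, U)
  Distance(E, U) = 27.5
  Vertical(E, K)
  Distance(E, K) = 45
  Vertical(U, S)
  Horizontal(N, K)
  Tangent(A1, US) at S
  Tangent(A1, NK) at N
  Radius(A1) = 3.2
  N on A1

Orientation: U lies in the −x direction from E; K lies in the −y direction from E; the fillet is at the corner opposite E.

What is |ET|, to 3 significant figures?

48.4

E and K share the same x with |EK| = 45.0 and K on the −y side, so K = (0.00, -45.0). The virtual corner opposite E is at (-27.5, -45.0). The tangent condition forces TS to be normal to US and since A1 is tangent to NK there, TN ⟂ NK, with radius 3.2, so the center T sits 3.2 in from both sides at T = (-24.3, -41.8). Then |ET| = |T − E| = 48.4.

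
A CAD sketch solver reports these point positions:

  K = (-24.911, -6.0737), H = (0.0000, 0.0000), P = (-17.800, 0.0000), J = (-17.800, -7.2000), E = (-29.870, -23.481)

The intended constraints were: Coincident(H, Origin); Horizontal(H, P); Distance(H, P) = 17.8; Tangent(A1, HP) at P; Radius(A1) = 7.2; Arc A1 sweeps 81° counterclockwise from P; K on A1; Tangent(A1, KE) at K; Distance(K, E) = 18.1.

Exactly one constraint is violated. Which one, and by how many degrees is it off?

Tangent(A1, KE) at K — off by 6.90°.

H = (0.00, 0.00) ✓; H.y = 0.00, P.y = 0.00 ✓; |HP| = 17.80 ✓; ∠(JP, PH) = 90.00° ✓; |JP| = 7.200 ✓; bearing(J→K) − bearing(J→P) = 81.00° ✓; |JK| = 7.200 ✓; ∠(JK, KE) = 96.90° ✗; |KE| = 18.10 ✓.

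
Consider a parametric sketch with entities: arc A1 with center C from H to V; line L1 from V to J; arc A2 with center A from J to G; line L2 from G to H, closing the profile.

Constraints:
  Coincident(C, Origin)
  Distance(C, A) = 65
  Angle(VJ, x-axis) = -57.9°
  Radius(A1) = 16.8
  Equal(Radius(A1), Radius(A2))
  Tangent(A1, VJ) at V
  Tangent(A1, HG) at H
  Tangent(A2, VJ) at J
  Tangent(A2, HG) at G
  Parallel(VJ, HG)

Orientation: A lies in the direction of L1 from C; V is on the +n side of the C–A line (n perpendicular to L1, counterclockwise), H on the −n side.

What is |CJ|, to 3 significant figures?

67.1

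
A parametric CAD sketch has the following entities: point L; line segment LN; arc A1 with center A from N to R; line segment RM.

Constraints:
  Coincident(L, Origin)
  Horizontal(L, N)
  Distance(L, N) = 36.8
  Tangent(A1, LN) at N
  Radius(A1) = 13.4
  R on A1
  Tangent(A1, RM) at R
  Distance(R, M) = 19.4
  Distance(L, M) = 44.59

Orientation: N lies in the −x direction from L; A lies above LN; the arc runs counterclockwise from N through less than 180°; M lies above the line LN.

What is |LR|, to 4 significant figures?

28.61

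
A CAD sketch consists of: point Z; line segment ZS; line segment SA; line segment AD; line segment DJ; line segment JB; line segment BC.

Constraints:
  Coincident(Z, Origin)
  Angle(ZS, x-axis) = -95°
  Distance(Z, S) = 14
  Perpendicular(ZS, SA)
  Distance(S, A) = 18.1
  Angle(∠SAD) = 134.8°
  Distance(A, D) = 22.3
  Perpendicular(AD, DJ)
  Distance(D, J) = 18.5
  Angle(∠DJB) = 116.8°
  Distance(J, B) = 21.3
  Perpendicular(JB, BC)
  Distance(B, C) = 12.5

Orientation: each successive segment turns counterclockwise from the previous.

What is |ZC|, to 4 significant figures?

5.781

Z is at the origin; ZS runs at -95.0° with length 14.0, so S = (-1.220, -13.95). ZS is perpendicular to SA, so SA runs at -5.000°; with |SA| = 18.1, A = (16.81, -15.52). ∠SAD = 134.8° gives AD at 40.20° from the x-axis; with |AD| = 22.3, D = (33.84, -1.131). AD is perpendicular to DJ, so DJ runs at 130.2°; with |DJ| = 18.5, J = (21.90, 13.00). ∠DJB = 116.8° gives JB at -166.6° from the x-axis; with |JB| = 21.3, B = (1.183, 8.063). The perpendicularity gives BC at right angles to JB, so BC runs at -76.60°; with |BC| = 12.5, C = (4.079, -4.096). Then |ZC| = |C − Z| = 5.781.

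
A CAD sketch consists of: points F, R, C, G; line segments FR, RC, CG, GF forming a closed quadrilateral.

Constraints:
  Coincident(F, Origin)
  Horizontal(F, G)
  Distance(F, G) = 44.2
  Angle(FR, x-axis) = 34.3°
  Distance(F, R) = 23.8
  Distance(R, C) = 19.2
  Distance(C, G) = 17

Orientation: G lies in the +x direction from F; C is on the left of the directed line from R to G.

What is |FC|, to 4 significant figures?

41.88

F is at the origin; F and G share the same y with |FG| = 44.2 and G in +x, so G = (44.2, 0). FR runs at 34.3° with |FR| = 23.8, so R = (19.66, 13.41). C is determined by |RC| = 19.2 and |CG| = 17.0 together: it lies at the intersection of circle(R, 19.2) and circle(G, 17.0). With |RG| = 27.96, the foot of the radical line on RG is 15.41 from R and the perpendicular offset is √(19.2² − 15.41²) = 11.46. Taking the left-of-RG solution: C = (38.68, 16.08).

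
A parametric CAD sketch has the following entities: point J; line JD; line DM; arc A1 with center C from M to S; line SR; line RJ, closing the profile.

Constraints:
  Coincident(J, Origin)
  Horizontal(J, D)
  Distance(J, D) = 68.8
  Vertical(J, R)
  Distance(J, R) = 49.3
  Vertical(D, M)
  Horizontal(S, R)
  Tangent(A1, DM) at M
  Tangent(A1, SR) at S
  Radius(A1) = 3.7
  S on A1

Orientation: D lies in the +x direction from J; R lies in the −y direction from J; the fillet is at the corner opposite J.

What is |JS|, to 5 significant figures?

81.661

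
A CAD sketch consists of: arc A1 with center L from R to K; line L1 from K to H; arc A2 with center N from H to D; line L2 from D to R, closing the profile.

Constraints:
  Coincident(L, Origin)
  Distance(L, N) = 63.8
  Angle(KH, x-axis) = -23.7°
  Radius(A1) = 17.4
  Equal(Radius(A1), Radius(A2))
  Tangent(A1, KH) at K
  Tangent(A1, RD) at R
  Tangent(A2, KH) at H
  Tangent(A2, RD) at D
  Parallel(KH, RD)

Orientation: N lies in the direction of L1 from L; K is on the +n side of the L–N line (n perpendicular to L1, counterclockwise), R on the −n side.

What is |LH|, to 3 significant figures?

66.1

Tangency of A1 to both parallel lines with radius 17.4 puts K and R at L ± 17.4·n: K = (6.99, 15.9), R = (-6.99, -15.9). Equal radii place H and D the same way about N: H = N + 17.4·n = (65.4, -9.71), D = N − 17.4·n = (51.4, -41.6). Then |LH| = |H − L| = 66.1.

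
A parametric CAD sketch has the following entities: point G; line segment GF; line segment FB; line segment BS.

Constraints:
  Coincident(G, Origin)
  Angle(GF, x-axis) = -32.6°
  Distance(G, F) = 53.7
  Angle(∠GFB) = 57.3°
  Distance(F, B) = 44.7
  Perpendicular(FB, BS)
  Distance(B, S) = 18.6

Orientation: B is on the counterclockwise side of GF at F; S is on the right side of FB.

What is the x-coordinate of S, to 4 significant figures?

63.76

∠GFB = 57.3°, so FB runs at -32.6° + (180° − 57.3°) = 90.10° from the x-axis; with |FB| = 44.7, B = F + 44.7·(cos 90.10°, sin 90.10°) = (45.16, 15.77). The perpendicularity gives BS at right angles to FB; with |BS| = 18.6 on the right of FB, S = B + 18.6·(1.000, 0.001745) = (63.76, 15.80). So S.x = 63.76.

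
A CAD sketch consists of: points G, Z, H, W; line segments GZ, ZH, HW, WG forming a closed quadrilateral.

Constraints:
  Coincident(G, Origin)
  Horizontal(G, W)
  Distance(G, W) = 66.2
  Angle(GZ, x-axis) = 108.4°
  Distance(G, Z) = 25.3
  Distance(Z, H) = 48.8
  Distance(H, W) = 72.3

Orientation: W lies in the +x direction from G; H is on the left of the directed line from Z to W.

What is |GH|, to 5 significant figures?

64.812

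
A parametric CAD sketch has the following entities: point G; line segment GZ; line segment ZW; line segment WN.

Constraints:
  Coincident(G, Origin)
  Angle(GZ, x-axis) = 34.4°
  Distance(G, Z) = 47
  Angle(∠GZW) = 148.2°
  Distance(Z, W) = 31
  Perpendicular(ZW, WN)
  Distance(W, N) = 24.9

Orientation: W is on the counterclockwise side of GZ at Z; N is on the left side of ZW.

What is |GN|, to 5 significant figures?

70.945

G is at the origin; GZ runs at 34.4° with length 47.0, so Z = 47.0·(cos 34.4°, sin 34.4°) = (38.780, 26.553). ∠GZW = 148.2°, so ZW runs at 34.4° + (180° − 148.2°) = 66.200° from the x-axis; with |ZW| = 31.0, W = Z + 31.0·(cos 66.200°, sin 66.200°) = (51.290, 54.917). The perpendicularity gives WN at right angles to ZW; with |WN| = 24.9 on the left of ZW, N = W + 24.9·(-0.91496, 0.40355) = (28.508, 64.965). Then |GN| = |N − G| = 70.945.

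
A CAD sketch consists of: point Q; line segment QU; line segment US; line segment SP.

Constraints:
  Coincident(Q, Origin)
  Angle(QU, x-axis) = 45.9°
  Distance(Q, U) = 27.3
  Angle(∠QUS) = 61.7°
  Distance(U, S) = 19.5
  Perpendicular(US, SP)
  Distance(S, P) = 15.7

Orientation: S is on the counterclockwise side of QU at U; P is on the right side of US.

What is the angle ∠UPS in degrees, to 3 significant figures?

51.2°

Q is at the origin; QU runs at 45.9° with length 27.3, so U = 27.3·(cos 45.9°, sin 45.9°) = (19.0, 19.6). ∠QUS = 61.7°, so US runs at 45.9° + (180° − 61.7°) = 164° from the x-axis; with |US| = 19.5, S = U + 19.5·(cos 164°, sin 164°) = (0.235, 24.9). US is perpendicular to SP; with |SP| = 15.7 on the right of US, P = S + 15.7·(0.272, 0.962) = (4.51, 40.0). Then cos ∠UPS = PU·PS / (|PU||PS|), giving 51.2°.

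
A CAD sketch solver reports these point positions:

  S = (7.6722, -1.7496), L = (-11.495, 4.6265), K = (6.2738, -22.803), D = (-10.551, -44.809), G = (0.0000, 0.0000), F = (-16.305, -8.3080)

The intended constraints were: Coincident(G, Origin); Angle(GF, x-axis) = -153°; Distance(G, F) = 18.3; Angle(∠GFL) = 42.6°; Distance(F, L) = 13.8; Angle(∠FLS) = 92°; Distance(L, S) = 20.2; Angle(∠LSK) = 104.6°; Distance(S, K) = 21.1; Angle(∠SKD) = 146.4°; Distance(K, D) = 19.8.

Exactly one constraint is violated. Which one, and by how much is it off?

Distance(K, D) = 19.8 — off by 7.90.

G = (0.00, 0.00) ✓; GF at -153.0° ✓; |GF| = 18.30 ✓; ∠GFL = 42.60° ✓; |FL| = 13.80 ✓; ∠FLS = 92.00° ✓; |LS| = 20.20 ✓; ∠LSK = 104.6° ✓; |SK| = 21.10 ✓; ∠SKD = 146.4° ✓; |KD| = 27.70 ✗.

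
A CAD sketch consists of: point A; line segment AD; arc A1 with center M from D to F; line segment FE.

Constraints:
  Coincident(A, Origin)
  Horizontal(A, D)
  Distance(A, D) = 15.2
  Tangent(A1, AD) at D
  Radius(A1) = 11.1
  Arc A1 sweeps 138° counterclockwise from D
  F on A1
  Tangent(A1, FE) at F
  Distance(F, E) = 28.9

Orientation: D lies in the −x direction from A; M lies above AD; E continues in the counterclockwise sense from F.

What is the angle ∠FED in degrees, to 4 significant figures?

28.04°

A is at the origin; A and D share the same y with |AD| = 15.2 and D on the −x side, so D = (-15.20, 0.000). A1 meets AD tangentially, so MD is at right angles to AD, so M = D + (0, 11.1) = (-15.20, 11.10). On A1, D sits at bearing -90° from M; a 138° counterclockwise sweep puts F at bearing 48°, so F = M + 11.1·(cos 48°, sin 48°) = (-7.773, 19.35). Tangency of A1 to FE means the radius MF is perpendicular to FE, so FE runs along (−sin 48°, cos 48°); with |FE| = 28.9, E = (-29.25, 38.69). Then cos ∠FED = EF·ED / (|EF||ED|), giving 28.04°.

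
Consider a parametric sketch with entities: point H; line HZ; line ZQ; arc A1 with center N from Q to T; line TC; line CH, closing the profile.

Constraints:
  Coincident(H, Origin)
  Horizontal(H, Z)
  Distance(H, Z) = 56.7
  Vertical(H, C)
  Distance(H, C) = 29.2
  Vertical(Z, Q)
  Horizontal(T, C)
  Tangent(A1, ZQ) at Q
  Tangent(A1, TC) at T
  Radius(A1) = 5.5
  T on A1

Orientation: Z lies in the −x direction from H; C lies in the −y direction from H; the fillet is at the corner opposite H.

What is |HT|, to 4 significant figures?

58.94

The virtual corner opposite H is at (-56.70, -29.20). Since A1 is tangent to ZQ there, NQ ⟂ ZQ and since A1 is tangent to TC there, NT ⟂ TC, with radius 5.5, so the center N sits 5.5 in from both sides at N = (-51.20, -23.70). That places the tangent points at Q = (-56.70, -23.70) on ZQ and T = (-51.20, -29.20) on TC. Then |HT| = |T − H| = 58.94.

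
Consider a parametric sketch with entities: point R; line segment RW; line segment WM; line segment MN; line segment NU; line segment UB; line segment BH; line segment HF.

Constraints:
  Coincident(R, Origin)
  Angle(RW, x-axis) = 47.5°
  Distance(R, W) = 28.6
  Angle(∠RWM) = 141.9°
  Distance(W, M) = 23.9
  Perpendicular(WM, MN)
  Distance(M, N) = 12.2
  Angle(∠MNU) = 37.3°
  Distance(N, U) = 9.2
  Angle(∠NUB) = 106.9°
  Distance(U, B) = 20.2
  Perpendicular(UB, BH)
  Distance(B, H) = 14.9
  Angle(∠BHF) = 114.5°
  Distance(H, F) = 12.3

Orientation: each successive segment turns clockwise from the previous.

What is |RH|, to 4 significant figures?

67.88

∠NUB = 106.9° gives UB at 63.60° from the x-axis; with |UB| = 20.2, B = (47.18, 37.36). The perpendicularity gives BH at right angles to UB, so BH runs at -26.40°; with |BH| = 14.9, H = (60.53, 30.73). Then |RH| = |H − R| = 67.88.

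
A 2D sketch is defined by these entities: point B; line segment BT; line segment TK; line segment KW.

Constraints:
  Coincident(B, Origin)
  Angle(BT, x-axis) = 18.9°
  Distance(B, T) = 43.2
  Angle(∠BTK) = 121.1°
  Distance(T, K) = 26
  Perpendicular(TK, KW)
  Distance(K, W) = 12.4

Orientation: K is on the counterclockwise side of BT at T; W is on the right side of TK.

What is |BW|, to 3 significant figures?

69.1

B is at the origin; BT runs at 18.9° with length 43.2, so T = 43.2·(cos 18.9°, sin 18.9°) = (40.9, 14.0). ∠BTK = 121.1°, so TK runs at 18.9° + (180° − 121.1°) = 77.8° from the x-axis; with |TK| = 26.0, K = T + 26.0·(cos 77.8°, sin 77.8°) = (46.4, 39.4). The perpendicularity gives KW at right angles to TK; with |KW| = 12.4 on the right of TK, W = K + 12.4·(0.977, -0.211) = (58.5, 36.8). Then |BW| = |W − B| = 69.1.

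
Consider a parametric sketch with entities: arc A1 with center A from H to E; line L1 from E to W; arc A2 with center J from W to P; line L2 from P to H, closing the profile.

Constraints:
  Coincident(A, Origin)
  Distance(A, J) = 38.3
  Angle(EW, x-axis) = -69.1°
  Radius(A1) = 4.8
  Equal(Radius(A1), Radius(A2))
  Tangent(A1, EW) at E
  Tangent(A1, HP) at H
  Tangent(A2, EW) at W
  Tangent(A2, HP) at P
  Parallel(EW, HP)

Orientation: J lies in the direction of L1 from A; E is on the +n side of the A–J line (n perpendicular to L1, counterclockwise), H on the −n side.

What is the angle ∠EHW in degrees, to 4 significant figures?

75.93°

The slot axis is L1's direction at -69.1°, so u = (cos -69.1°, sin -69.1°) = (0.3567, -0.9342) and n = (−sin -69.1°, cos -69.1°) = (0.9342, 0.3567). A is at the origin and J lies 38.3 along u from A, so J = 38.3·u = (13.66, -35.78). Tangency of A1 to both parallel lines with radius 4.8 puts E and H at A ± 4.8·n: E = (4.484, 1.712), H = (-4.484, -1.712). Equal radii place W and P the same way about J: W = J + 4.8·n = (18.15, -34.07), P = J − 4.8·n = (9.179, -37.49). Then cos ∠EHW = HE·HW / (|HE||HW|), giving 75.93°.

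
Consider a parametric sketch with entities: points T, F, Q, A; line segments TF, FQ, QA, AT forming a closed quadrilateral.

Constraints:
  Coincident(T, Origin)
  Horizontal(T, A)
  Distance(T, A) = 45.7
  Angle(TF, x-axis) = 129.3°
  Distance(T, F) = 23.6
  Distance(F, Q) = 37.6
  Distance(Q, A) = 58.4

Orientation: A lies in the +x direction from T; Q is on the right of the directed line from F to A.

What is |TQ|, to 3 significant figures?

21.2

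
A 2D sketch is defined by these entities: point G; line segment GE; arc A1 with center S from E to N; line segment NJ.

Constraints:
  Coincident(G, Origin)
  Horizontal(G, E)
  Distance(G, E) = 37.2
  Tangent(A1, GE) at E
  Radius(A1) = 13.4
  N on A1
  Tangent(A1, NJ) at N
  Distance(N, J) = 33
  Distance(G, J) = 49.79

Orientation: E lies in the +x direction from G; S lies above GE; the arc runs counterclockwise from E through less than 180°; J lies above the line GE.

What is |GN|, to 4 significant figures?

51.64

G is at the origin; GE is horizontal with |GE| = 37.2 and E on the +x side, so E = (37.20, 0.000). A1 meets GE tangentially, so SE is at right angles to GE, so S = E + (0, 13.4) = (37.20, 13.40). Since SN ⟂ NJ (tangency), |SJ| = √(13.4² + 33.0²) = 35.62 regardless of where N sits on A1. So J lies on both circle(G, 49.79) and circle(S, 35.62); the above-GE intersection is J = (21.03, 45.13). N is the foot of the tangent from J: N = (45.97, 23.53).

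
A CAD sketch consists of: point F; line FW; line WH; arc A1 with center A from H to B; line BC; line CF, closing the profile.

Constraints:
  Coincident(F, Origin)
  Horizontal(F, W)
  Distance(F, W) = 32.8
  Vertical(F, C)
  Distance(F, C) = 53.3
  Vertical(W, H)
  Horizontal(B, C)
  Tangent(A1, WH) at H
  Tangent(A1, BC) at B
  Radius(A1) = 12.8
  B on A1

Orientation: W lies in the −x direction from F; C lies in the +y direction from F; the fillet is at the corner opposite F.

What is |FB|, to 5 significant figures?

56.929

F is at the origin; FW is horizontal with |FW| = 32.8 and W on the −x side, so W = (-32.800, 0.0000). FC is vertical with |FC| = 53.3 and C on the +y side, so C = (0.0000, 53.300). The virtual corner opposite F is at (-32.800, 53.300). Since A1 is tangent to WH there, AH ⟂ WH and tangency of A1 to BC means the radius AB is perpendicular to BC, with radius 12.8, so the center A sits 12.8 in from both sides at A = (-20.000, 40.500). That places the tangent points at H = (-32.800, 40.500) on WH and B = (-20.000, 53.300) on BC. Then |FB| = |B − F| = 56.929.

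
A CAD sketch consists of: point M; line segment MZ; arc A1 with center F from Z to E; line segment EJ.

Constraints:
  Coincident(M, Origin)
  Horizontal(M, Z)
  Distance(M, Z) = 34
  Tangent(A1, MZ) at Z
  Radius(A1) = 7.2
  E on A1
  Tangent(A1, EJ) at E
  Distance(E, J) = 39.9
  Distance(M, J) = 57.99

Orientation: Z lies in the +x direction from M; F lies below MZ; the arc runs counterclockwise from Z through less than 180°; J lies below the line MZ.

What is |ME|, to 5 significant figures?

28.133

Checks: |FE| = 7.200 ✓; ∠(FE, EJ) = 90.00° ✓; |EJ| = 39.90 ✓; |MJ| = 57.99 ✓.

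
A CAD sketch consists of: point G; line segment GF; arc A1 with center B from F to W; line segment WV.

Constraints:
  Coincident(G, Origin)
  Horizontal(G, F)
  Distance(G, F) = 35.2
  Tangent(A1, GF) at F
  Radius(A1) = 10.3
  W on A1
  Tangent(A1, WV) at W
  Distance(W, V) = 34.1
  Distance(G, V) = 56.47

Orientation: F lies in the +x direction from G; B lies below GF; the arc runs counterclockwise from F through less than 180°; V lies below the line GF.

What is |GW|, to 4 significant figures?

28.17

Checks: |BW| = 10.30 ✓; ∠(BW, WV) = 90.00° ✓; |WV| = 34.10 ✓; |GV| = 56.47 ✓.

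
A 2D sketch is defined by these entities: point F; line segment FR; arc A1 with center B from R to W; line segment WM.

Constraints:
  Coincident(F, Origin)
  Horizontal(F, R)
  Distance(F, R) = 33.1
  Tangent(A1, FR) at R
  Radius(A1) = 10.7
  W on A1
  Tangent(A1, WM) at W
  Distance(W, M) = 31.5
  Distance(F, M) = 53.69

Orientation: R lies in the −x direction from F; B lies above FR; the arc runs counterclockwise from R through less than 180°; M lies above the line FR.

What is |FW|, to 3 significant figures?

26.5

F is at the origin; F and R share the same y with |FR| = 33.1 and R on the −x side, so R = (-33.1, 0.00). The tangent condition forces BR to be normal to FR, so B = R + (0, 10.7) = (-33.1, 10.7). Since BW ⟂ WM (tangency), |BM| = √(10.7² + 31.5²) = 33.3 regardless of where W sits on A1. So M lies on both circle(F, 53.69) and circle(B, 33.3); the above-FR intersection is M = (-30.9, 43.9). W is the foot of the tangent from M: W = (-22.8, 13.5).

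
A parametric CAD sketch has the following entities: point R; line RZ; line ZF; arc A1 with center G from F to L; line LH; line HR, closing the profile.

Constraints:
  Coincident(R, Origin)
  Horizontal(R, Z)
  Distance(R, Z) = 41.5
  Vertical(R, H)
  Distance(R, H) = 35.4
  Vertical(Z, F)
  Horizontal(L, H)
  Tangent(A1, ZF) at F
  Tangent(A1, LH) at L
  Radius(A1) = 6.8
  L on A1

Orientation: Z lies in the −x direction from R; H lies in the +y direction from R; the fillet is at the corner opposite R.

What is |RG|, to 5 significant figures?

44.967

R is at the origin; R and Z share the same y with |RZ| = 41.5 and Z on the −x side, so Z = (-41.500, 0.0000). R and H share the same x with |RH| = 35.4 and H on the +y side, so H = (0.0000, 35.400). The virtual corner opposite R is at (-41.500, 35.400). The tangent condition forces GF to be normal to ZF and since A1 is tangent to LH there, GL ⟂ LH, with radius 6.8, so the center G sits 6.8 in from both sides at G = (-34.700, 28.600). Then |RG| = |G − R| = 44.967.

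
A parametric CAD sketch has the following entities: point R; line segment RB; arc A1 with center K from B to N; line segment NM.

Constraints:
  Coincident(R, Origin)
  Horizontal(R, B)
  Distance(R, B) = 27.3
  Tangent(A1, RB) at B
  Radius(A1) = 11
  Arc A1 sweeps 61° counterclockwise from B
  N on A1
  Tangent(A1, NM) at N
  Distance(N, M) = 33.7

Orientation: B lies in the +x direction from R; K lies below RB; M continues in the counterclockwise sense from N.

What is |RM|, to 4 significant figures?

35.17

R is at the origin; RB is horizontal with |RB| = 27.3 and B on the +x side, so B = (27.30, 0.000). The tangent condition forces KB to be normal to RB, so K = B + (0, -11) = (27.30, -11.00). On A1, B sits at bearing 90° from K; a 61° counterclockwise sweep puts N at bearing 151°, so N = K + 11.0·(cos 151°, sin 151°) = (17.68, -5.667). The tangent condition forces KN to be normal to NM, so NM runs along (−sin 151°, cos 151°); with |NM| = 33.7, M = (1.341, -35.14). Then |RM| = |M − R| = 35.17.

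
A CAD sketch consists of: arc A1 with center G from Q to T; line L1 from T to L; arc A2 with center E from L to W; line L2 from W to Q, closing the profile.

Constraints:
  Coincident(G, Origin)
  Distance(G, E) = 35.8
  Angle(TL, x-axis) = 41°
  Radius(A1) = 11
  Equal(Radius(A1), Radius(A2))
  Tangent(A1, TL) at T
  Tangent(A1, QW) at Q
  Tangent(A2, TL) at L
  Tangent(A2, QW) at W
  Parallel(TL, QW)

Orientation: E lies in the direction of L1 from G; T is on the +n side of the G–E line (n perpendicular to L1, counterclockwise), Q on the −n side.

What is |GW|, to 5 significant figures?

37.452

The slot axis is L1's direction at 41.0°, so u = (cos 41.0°, sin 41.0°) = (0.75471, 0.65606) and n = (−sin 41.0°, cos 41.0°) = (-0.65606, 0.75471). G is at the origin and E lies 35.8 along u from G, so E = 35.8·u = (27.019, 23.487). Tangency of A1 to both parallel lines with radius 11.0 puts T and Q at G ± 11.0·n: T = (-7.2166, 8.3018), Q = (7.2166, -8.3018). Equal radii place L and W the same way about E: L = E + 11.0·n = (19.802, 31.789), W = E − 11.0·n = (34.235, 15.185). Then |GW| = |W − G| = 37.452.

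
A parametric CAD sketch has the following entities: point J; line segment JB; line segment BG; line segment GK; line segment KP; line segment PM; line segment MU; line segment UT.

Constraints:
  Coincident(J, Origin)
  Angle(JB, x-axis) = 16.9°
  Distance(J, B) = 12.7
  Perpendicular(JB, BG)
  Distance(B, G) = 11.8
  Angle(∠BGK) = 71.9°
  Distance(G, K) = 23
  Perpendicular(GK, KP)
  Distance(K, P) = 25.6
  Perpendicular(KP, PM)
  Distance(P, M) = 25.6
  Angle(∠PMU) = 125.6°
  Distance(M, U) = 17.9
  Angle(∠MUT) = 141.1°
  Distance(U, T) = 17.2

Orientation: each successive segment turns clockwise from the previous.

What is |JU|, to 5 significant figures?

29.004

J is at the origin; JB runs at 16.9° with length 12.7, so B = (12.152, 3.6919). The perpendicularity gives BG at right angles to JB, so BG runs at -73.100°; with |BG| = 11.8, G = (15.582, -7.5985). ∠BGK = 71.9° gives GK at 178.80° from the x-axis; with |GK| = 23.0, K = (-7.4131, -7.1168). GK ⟂ KP, so KP runs at 88.800°; with |KP| = 25.6, P = (-6.8770, 18.478). KP is perpendicular to PM, so PM runs at -1.2000°; with |PM| = 25.6, M = (18.717, 17.941). ∠PMU = 125.6° gives MU at -55.600° from the x-axis; with |MU| = 17.9, U = (28.830, 3.1719). Then |JU| = |U − J| = 29.004.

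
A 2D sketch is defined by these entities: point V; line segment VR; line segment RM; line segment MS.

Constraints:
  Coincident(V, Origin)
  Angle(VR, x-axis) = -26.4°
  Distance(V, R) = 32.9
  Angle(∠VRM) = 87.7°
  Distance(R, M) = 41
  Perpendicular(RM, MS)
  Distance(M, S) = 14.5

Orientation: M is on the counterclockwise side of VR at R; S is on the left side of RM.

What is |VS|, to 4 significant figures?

43.73

V is at the origin; VR runs at -26.4° with length 32.9, so R = 32.9·(cos -26.4°, sin -26.4°) = (29.47, -14.63). ∠VRM = 87.7°, so RM runs at -26.4° + (180° − 87.7°) = 65.90° from the x-axis; with |RM| = 41.0, M = R + 41.0·(cos 65.90°, sin 65.90°) = (46.21, 22.80). The perpendicularity gives MS at right angles to RM; with |MS| = 14.5 on the left of RM, S = M + 14.5·(-0.9128, 0.4083) = (32.97, 28.72). Then |VS| = |S − V| = 43.73.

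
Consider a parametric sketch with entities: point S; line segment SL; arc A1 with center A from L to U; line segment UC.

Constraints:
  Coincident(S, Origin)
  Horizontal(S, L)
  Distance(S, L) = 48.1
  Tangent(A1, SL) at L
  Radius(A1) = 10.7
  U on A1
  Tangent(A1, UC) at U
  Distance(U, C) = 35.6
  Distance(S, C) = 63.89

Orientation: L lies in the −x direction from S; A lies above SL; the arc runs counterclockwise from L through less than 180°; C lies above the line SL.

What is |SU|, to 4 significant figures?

39.47

S is at the origin; S and L share the same y with |SL| = 48.1 and L on the −x side, so L = (-48.10, 0.000). Tangency of A1 to SL means the radius AL is perpendicular to SL, so A = L + (0, 10.7) = (-48.10, 10.70). Since AU ⟂ UC (tangency), |AC| = √(10.7² + 35.6²) = 37.17 regardless of where U sits on A1. So C lies on both circle(S, 63.89) and circle(A, 37.17); the above-SL intersection is C = (-42.74, 47.49). U is the foot of the tangent from C: U = (-37.52, 12.27).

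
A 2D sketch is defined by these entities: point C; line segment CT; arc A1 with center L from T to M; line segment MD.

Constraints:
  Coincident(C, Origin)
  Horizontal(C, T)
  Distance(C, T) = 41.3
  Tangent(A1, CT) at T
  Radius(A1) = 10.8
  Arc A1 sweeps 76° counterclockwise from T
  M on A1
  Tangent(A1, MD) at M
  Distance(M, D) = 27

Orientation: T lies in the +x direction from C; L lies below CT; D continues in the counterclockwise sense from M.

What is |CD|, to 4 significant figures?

42.10

C is at the origin; CT is horizontal with |CT| = 41.3 and T on the +x side, so T = (41.30, 0.000). Tangency of A1 to CT means the radius LT is perpendicular to CT, so L = T + (0, -10.8) = (41.30, -10.80). On A1, T sits at bearing 90° from L; a 76° counterclockwise sweep puts M at bearing 166°, so M = L + 10.8·(cos 166°, sin 166°) = (30.82, -8.187). The tangent condition forces LM to be normal to MD, so MD runs along (−sin 166°, cos 166°); with |MD| = 27.0, D = (24.29, -34.39). Then |CD| = |D − C| = 42.10.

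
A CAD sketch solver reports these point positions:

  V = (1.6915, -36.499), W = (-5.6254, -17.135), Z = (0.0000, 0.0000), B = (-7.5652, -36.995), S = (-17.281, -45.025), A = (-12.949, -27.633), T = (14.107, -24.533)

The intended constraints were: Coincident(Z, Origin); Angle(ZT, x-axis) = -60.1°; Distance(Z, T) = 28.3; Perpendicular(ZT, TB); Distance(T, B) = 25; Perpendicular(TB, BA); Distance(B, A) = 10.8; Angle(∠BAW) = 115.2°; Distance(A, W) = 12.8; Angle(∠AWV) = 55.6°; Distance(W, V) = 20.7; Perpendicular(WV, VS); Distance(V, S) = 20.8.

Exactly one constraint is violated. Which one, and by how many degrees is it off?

Perpendicular(WV, VS) — off by 3.50°.

Z = (0.00, 0.00) ✓; ZT at -60.10° ✓; |ZT| = 28.30 ✓; ∠(ZT, TB) = 90.00° ✓; |TB| = 25.00 ✓; ∠(TB, BA) = 90.00° ✓; |BA| = 10.80 ✓; ∠BAW = 115.2° ✓; |AW| = 12.80 ✓; ∠AWV = 55.60° ✓; |WV| = 20.70 ✓; ∠(WV, VS) = 86.50° ✗; |VS| = 20.80 ✓.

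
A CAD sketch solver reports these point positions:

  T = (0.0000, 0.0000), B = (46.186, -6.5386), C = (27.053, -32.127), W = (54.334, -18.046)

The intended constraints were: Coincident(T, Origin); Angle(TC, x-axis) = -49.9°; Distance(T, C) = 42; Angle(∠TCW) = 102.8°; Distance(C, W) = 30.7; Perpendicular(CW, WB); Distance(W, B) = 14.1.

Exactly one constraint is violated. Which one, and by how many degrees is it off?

Perpendicular(CW, WB) — off by 8.00°.

T = (0.00, 0.00) ✓; TC at -49.90° ✓; |TC| = 42.00 ✓; ∠TCW = 102.8° ✓; |CW| = 30.70 ✓; ∠(CW, WB) = 98.00° ✗; |WB| = 14.10 ✓.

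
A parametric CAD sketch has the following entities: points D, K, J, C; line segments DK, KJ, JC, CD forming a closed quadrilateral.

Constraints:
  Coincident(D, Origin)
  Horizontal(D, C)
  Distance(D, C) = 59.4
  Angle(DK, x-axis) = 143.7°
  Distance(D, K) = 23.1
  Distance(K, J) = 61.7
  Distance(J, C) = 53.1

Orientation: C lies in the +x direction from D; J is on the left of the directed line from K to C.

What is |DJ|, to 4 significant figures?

57.36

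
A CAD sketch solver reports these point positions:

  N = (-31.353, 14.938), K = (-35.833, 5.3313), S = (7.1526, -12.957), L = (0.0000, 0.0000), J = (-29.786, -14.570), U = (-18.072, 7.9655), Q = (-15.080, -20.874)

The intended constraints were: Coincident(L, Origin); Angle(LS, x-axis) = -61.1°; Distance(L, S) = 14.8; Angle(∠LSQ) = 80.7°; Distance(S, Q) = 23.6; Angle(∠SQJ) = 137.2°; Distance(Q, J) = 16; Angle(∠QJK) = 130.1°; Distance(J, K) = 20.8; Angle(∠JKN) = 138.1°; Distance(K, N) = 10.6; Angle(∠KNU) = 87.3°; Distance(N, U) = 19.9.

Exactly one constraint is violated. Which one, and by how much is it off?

Distance(N, U) = 19.9 — off by 4.90.

L = (0.00, 0.00) ✓; LS at -61.10° ✓; |LS| = 14.80 ✓; ∠LSQ = 80.70° ✓; |SQ| = 23.60 ✓; ∠SQJ = 137.2° ✓; |QJ| = 16.00 ✓; ∠QJK = 130.1° ✓; |JK| = 20.80 ✓; ∠JKN = 138.1° ✓; |KN| = 10.60 ✓; ∠KNU = 87.30° ✓; |NU| = 15.00 ✗.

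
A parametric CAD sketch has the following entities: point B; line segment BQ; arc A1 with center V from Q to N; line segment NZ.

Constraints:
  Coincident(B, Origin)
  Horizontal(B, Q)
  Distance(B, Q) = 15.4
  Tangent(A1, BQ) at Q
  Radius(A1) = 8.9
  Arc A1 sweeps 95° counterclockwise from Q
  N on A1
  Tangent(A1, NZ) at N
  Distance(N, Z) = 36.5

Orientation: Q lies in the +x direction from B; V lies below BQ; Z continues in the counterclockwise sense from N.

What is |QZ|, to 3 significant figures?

46.4

On A1, Q sits at bearing 90° from V; a 95° counterclockwise sweep puts N at bearing 185°, so N = V + 8.9·(cos 185°, sin 185°) = (6.53, -9.68). The tangent condition forces VN to be normal to NZ, so NZ runs along (−sin 185°, cos 185°); with |NZ| = 36.5, Z = (9.72, -46.0). Then |QZ| = |Z − Q| = 46.4.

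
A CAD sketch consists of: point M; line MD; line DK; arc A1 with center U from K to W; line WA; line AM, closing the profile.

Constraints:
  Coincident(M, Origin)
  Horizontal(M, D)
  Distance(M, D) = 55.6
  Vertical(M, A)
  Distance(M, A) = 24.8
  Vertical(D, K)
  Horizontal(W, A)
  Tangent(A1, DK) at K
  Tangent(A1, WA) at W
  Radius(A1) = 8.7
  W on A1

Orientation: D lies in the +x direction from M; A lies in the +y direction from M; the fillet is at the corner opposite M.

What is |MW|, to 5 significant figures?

53.053

M is at the origin; MD is horizontal with |MD| = 55.6 and D on the +x side, so D = (55.600, 0.0000). M and A share the same x with |MA| = 24.8 and A on the +y side, so A = (0.0000, 24.800). The virtual corner opposite M is at (55.600, 24.800). Tangency of A1 to DK means the radius UK is perpendicular to DK and since A1 is tangent to WA there, UW ⟂ WA, with radius 8.7, so the center U sits 8.7 in from both sides at U = (46.900, 16.100). That places the tangent points at K = (55.600, 16.100) on DK and W = (46.900, 24.800) on WA. Then |MW| = |W − M| = 53.053.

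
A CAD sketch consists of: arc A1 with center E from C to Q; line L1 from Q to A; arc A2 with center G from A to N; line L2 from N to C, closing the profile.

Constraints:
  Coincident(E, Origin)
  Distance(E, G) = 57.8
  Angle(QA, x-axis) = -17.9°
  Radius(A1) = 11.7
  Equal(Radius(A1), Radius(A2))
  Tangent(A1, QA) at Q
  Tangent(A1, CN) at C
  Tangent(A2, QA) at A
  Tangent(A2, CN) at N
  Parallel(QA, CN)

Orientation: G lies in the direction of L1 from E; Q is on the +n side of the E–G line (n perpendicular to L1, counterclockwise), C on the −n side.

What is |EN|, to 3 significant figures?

59.0

The slot axis is L1's direction at -17.9°, so u = (cos -17.9°, sin -17.9°) = (0.952, -0.307) and n = (−sin -17.9°, cos -17.9°) = (0.307, 0.952). E is at the origin and G lies 57.8 along u from E, so G = 57.8·u = (55.0, -17.8). Tangency of A1 to both parallel lines with radius 11.7 puts Q and C at E ± 11.7·n: Q = (3.60, 11.1), C = (-3.60, -11.1). Equal radii place A and N the same way about G: A = G + 11.7·n = (58.6, -6.63), N = G − 11.7·n = (51.4, -28.9). Then |EN| = |N − E| = 59.0.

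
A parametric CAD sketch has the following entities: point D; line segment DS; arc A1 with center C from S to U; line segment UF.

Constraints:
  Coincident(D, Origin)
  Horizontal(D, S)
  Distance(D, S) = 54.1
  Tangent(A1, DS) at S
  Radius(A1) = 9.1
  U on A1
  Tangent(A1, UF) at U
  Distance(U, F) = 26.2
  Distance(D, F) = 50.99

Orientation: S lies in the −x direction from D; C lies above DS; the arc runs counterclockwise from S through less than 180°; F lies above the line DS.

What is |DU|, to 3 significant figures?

45.8

Checks: |CU| = 9.100 ✓; ∠(CU, UF) = 90.00° ✓; |UF| = 26.20 ✓; |DF| = 50.99 ✓.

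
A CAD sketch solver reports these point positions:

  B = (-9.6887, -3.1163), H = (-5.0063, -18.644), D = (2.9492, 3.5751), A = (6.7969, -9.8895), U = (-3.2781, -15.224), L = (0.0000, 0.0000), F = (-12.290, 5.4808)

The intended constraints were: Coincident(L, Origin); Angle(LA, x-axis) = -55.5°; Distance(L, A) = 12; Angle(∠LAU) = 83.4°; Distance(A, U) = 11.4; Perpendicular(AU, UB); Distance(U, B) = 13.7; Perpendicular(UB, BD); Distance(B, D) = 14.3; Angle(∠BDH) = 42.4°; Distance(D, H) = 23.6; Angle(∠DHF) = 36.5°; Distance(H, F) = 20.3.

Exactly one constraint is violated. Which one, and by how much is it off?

Distance(H, F) = 20.3 — off by 4.90.

L = (0.00, 0.00) ✓; LA at -55.50° ✓; |LA| = 12.00 ✓; ∠LAU = 83.40° ✓; |AU| = 11.40 ✓; ∠(AU, UB) = 90.00° ✓; |UB| = 13.70 ✓; ∠(UB, BD) = 90.00° ✓; |BD| = 14.30 ✓; ∠BDH = 42.40° ✓; |DH| = 23.60 ✓; ∠DHF = 36.50° ✓; |HF| = 25.20 ✗.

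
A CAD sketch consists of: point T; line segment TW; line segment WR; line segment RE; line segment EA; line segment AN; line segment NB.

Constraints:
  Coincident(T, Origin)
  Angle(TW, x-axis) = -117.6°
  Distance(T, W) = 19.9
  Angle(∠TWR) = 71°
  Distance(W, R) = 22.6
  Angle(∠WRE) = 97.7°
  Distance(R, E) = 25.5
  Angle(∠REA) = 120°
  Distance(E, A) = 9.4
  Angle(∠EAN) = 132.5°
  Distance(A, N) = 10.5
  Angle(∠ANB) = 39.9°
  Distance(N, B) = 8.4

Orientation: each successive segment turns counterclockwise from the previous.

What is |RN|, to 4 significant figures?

32.57

T is at the origin; TW runs at -117.6° with length 19.9, so W = (-9.220, -17.64). ∠TWR = 71.0° gives WR at -8.600° from the x-axis; with |WR| = 22.6, R = (13.13, -21.01). ∠WRE = 97.7° gives RE at 73.70° from the x-axis; with |RE| = 25.5, E = (20.28, 3.460). ∠REA = 120.0° gives EA at 133.7° from the x-axis; with |EA| = 9.4, A = (13.79, 10.26). ∠EAN = 132.5° gives AN at -178.8° from the x-axis; with |AN| = 10.5, N = (3.291, 10.04). Then |RN| = |N − R| = 32.57.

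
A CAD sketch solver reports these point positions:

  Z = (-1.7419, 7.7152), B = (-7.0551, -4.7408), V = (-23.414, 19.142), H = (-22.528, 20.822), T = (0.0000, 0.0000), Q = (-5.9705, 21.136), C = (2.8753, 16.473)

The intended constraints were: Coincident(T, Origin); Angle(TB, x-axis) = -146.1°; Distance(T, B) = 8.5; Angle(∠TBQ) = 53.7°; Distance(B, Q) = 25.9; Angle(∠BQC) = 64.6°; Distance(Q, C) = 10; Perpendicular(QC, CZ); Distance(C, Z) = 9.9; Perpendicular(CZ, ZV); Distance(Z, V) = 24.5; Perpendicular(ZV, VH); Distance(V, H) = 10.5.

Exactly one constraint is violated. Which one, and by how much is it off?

Distance(V, H) = 10.5 — off by 8.60.

T = (0.00, 0.00) ✓; TB at -146.1° ✓; |TB| = 8.500 ✓; ∠TBQ = 53.70° ✓; |BQ| = 25.90 ✓; ∠BQC = 64.60° ✓; |QC| = 10.00 ✓; ∠(QC, CZ) = 90.00° ✓; |CZ| = 9.900 ✓; ∠(CZ, ZV) = 90.00° ✓; |ZV| = 24.50 ✓; ∠(ZV, VH) = 90.01° ✓; |VH| = 1.899 ✗.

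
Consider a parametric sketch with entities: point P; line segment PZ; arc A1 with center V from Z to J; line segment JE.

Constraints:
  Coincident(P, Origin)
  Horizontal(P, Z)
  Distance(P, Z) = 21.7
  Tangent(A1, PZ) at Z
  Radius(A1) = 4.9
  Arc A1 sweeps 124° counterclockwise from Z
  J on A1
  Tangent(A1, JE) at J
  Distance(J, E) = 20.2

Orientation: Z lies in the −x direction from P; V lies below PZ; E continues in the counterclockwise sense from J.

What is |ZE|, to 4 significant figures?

25.44

P is at the origin; PZ is horizontal with |PZ| = 21.7 and Z on the −x side, so Z = (-21.70, 0.000). A1 meets PZ tangentially, so VZ is at right angles to PZ, so V = Z + (0, -4.9) = (-21.70, -4.900). On A1, Z sits at bearing 90° from V; a 124° counterclockwise sweep puts J at bearing 214°, so J = V + 4.9·(cos 214°, sin 214°) = (-25.76, -7.640). A1 meets JE tangentially, so VJ is at right angles to JE, so JE runs along (−sin 214°, cos 214°); with |JE| = 20.2, E = (-14.47, -24.39). Then |ZE| = |E − Z| = 25.44.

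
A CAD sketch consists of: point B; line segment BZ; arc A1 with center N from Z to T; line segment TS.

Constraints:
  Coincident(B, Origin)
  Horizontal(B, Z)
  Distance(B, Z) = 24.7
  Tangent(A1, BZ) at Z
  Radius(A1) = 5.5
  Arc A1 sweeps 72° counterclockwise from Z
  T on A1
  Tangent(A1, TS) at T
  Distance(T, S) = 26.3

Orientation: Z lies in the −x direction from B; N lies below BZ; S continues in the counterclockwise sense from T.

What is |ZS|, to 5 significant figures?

31.759

B is at the origin; B and Z share the same y with |BZ| = 24.7 and Z on the −x side, so Z = (-24.700, 0.0000). Since A1 is tangent to BZ there, NZ ⟂ BZ, so N = Z + (0, -5.5) = (-24.700, -5.5000). On A1, Z sits at bearing 90° from N; a 72° counterclockwise sweep puts T at bearing 162°, so T = N + 5.5·(cos 162°, sin 162°) = (-29.931, -3.8004). Since A1 is tangent to TS there, NT ⟂ TS, so TS runs along (−sin 162°, cos 162°); with |TS| = 26.3, S = (-38.058, -28.813). Then |ZS| = |S − Z| = 31.759.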